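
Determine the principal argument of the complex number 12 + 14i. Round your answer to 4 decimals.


Step 1: z = 12 + 14i
Step 2: arg(z) = atan2(14, 12)
Step 3: arg(z) = 0.8622

0.8622


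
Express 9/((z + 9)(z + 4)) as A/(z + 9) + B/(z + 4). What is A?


Step 1: Multiply both sides by (z + 9) and set z = -9
Step 2: A = 9 / (-9 + 4)
Step 3: A = 9 / (-5)
Step 4: A = -9/5

-9/5


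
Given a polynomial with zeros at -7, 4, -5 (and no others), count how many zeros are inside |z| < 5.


Step 1: Check each root:
  z = -7: |-7| = 7 >= 5
  z = 4: |4| = 4 < 5
  z = -5: |-5| = 5 >= 5
Step 2: Count = 1

1


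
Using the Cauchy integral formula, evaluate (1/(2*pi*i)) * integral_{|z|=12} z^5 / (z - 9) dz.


Step 1: f(z) = z^5, a = 9 is inside |z| = 12
Step 2: By Cauchy integral formula: (1/(2pi*i)) * integral = f(a)
Step 3: f(9) = 9^5 = 59049

59049


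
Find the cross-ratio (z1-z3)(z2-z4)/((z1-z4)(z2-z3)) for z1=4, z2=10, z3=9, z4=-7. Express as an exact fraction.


Step 1: (z1-z3)(z2-z4) = (-5) * 17 = -85
Step 2: (z1-z4)(z2-z3) = 11 * 1 = 11
Step 3: Cross-ratio = -85/11 = -85/11

-85/11


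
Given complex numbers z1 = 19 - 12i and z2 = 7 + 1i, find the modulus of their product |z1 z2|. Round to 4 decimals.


Step 1: |z1| = sqrt(19^2 + (-12)^2) = sqrt(505)
Step 2: |z2| = sqrt(7^2 + 1^2) = sqrt(50)
Step 3: |z1*z2| = |z1|*|z2| = sqrt(505) * sqrt(50) = sqrt(505 * 50) = sqrt(25250)
Step 4: = 158.9025

158.9025


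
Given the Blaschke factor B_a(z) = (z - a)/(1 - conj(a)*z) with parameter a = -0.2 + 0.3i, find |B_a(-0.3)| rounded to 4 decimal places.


Step 1: Numerator z0 - a = -0.3 - (-0.2 + 0.3i) = -0.1 - 0.3i
Step 2: Denominator 1 - conj(a)*z0 = 1 - (-0.2 - 0.3i)*(-0.3) = 0.94 - 0.09i
Step 3: |z0 - a|^2 = (-0.1)^2 + (-0.3)^2 = 0.1; |1 - conj(a)*z0|^2 = 0.94^2 + (-0.09)^2 = 0.8917
Step 4: |B_a(-0.3)| = sqrt(0.1 / 0.8917) = sqrt(0.112145)
Step 5: = 0.3349

0.3349


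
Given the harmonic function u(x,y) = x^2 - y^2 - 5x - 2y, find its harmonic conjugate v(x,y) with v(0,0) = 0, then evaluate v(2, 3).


Step 1: v_x = -u_y = 2y + 2
Step 2: v_y = u_x = 2x - 5
Step 3: v = 2xy + 2x - 5y + C
Step 4: v(0,0) = 0 => C = 0
Step 5: v(2, 3) = 1

1


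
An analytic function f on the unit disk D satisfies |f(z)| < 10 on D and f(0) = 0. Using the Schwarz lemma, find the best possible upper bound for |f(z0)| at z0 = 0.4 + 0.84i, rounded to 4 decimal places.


Step 1: g = f/10 maps D -> D with g(0) = 0, so by the Schwarz lemma |g(z)| <= |z|, i.e. |f(z)| <= 10|z|; this is sharp (f(z) = 10z).
Step 2: |z0|^2 = 0.4^2 + 0.84^2 = 0.8656
Step 3: |z0| = sqrt(0.8656) = 0.930376
Step 4: Best bound = 10 * |z0| = 10 * 0.930376 = 9.3038

9.3038


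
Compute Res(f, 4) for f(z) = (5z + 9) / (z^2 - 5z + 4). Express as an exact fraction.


Step 1: Q(z) = z^2 - 5z + 4 = (z - 4)(z - 1)
Step 2: Q'(z) = 2z - 5
Step 3: Q'(4) = 3, P(4) = 29
Step 4: Res = P(4)/Q'(4) = 29/3 = 29/3

29/3


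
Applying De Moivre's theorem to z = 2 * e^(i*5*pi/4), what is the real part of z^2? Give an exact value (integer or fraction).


Step 1: By De Moivre's theorem, z^2 = 2^2 * e^(i*2*5*pi/4) = 4 * (cos(5*pi/2) + i*sin(5*pi/2))
Step 2: |z|^2 = 2^2 = 4
Step 3: Reduce the angle mod 2*pi: 5*pi/2 - 2*pi = pi/2
Step 4: cos(pi/2) = 0
Step 5: Re(z^2) = 4 * 0 = 0

0


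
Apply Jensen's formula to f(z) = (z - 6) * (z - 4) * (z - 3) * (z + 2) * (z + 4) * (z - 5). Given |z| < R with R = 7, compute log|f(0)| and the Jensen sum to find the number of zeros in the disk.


Jensen's formula: (1/2pi)*integral log|f(Re^it)|dt = log|f(0)| + sum_{|a_k|<R} log(R/|a_k|)
Step 1: f(0) = (-6) * (-4) * (-3) * 2 * 4 * (-5) = 2880
Step 2: log|f(0)| = log|6| + log|4| + log|3| + log|-2| + log|-4| + log|5| = 7.9655
Step 3: Zeros inside |z| < 7: 6, 4, 3, -2, -4, 5
Step 4: Jensen sum = log(7/6) + log(7/4) + log(7/3) + log(7/2) + log(7/4) + log(7/5) = 3.7099
Step 5: n(R) = number of terms in the Jensen sum = count of zeros inside |z| < 7 = 6

6


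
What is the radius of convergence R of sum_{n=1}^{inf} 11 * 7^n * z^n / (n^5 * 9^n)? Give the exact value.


Step 1: General term a_n = 11 * 7^n / (n^5 * 9^n)
Step 2: By the root test, |a_n|^(1/n) = 11^(1/n) * 7 / (n^(5/n) * 9) -> 7/9 as n -> infinity (since 11^(1/n) -> 1 and n^(5/n) -> 1)
Step 3: R = 1/lim|a_n|^(1/n) = 9/7

9/7


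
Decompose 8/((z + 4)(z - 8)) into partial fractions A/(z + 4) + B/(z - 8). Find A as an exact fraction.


Step 1: Multiply both sides by (z + 4) and set z = -4
Step 2: A = 8 / (-4 - 8)
Step 3: A = 8 / (-12)
Step 4: A = -2/3

-2/3


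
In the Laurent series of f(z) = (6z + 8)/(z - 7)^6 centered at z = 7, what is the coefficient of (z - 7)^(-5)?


Step 1: Write the numerator in powers of (z - 7): 6z + 8 = 6(z - 7) + (6*7 + 8) = 6(z - 7) + 50
Step 2: Divide by (z - 7)^6: f(z) = 50(z - 7)^(-6) + 6(z - 7)^(-5)
Step 3: This finite sum is the Laurent series of f about z = 7.
Step 4: Coefficient of (z - 7)^(-5) = coefficient of (z - 7) in the re-centred numerator = 6

6


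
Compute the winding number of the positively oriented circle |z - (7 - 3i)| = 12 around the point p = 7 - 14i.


Step 1: Center c = (7, -3), radius = 12
Step 2: |p - c|^2 = 0^2 + (-11)^2 = 121
Step 3: r^2 = 144
Step 4: |p-c| < r so winding number = 1

1


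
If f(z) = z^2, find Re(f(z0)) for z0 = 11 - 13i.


Step 1: z0 = 11 - 13i
Step 2: z0^2 = 11^2 - (-13)^2 - 286i
Step 3: real part = 121 - 169 = -48

-48


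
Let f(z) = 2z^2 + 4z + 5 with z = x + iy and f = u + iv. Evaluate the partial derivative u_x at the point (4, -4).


Step 1: f(z) = 2(x+iy)^2 + 4(x+iy) + 5
Step 2: u = 2(x^2 - y^2) + 4x + 5
Step 3: u_x = 4x + 4
Step 4: At (4, -4): u_x = 16 + 4 = 20

20


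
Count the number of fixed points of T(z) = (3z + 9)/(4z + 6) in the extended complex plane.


Step 1: Fixed points satisfy T(z) = z
Step 2: 4z^2 + 3z - 9 = 0
Step 3: Discriminant = 3^2 - 4*4*(-9) = 153
Step 4: Number of fixed points = 2

2


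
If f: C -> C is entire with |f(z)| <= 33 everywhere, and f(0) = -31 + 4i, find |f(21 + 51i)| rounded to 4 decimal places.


Step 1: By Liouville's theorem, a bounded entire function is constant.
Step 2: f(z) = f(0) = -31 + 4i for all z.
Step 3: |f(w)| = |-31 + 4i| = sqrt(961 + 16)
Step 4: = 31.257

31.257


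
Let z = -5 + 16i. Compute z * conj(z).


Step 1: conj(z) = -5 - 16i
Step 2: z * conj(z) = (-5)^2 + 16^2
Step 3: = 25 + 256 = 281

281


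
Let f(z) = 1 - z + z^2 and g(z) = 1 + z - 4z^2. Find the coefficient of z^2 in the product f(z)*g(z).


Step 1: z^2 term in f*g comes from: (1)*(-4z^2) + (-z)*(z) + (z^2)*(1)
Step 2: = -4 - 1 + 1
Step 3: = -4

-4


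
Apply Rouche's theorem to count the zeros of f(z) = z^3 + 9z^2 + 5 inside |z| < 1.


Step 1: On |z| = 1 the three terms have sizes |z^3| = 1^3 = 1, |9z^2| = 9*1^2 = 9, |5| = 5
Step 2: The dominant term is g(z) = 9z^2; let h(z) = z^3 + 5 so f = g + h
Step 3: On |z| = 1: |g| = 9 and |h| <= 1 + 5 = 6
Step 4: Since 9 > 6, |h| < |g| on |z| = 1, so by Rouche f has the same number of zeros as g inside |z| < 1
Step 5: g(z) = 9z^2 has 2 zeros (at the origin, multiplicity 2) inside |z| < 1. Answer = 2

2


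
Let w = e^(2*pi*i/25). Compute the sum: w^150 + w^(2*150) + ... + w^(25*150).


Step 1: The sum sum_{j=1}^{n} w^(k*j) equals n if n | k, else 0.
Step 2: Here n = 25, k = 150
Step 3: Does n divide k? 25 | 150 -> True
Step 4: Sum = 25

25


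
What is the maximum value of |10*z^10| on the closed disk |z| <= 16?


Step 1: On |z| = 16, |f(z)| = 10 * |z|^10 = 10 * 16^10
Step 2: By maximum modulus principle, maximum is on boundary.
Step 3: Maximum = 10 * 1099511627776 = 10995116277760

10995116277760


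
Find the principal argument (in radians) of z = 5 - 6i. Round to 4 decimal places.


Step 1: z = 5 - 6i
Step 2: arg(z) = atan2(-6, 5)
Step 3: arg(z) = -0.8761

-0.8761


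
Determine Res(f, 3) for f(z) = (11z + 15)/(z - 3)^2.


Step 1: Pole of order 2 at z = 3
Step 2: Res = lim d/dz [(z - 3)^2 * f(z)] as z -> 3
Step 3: (z - 3)^2 * f(z) = 11z + 15
Step 4: d/dz[11z + 15] = 11

11


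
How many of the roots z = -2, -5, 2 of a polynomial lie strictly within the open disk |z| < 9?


Step 1: Check each root:
  z = -2: |-2| = 2 < 9
  z = -5: |-5| = 5 < 9
  z = 2: |2| = 2 < 9
Step 2: Count = 3

3


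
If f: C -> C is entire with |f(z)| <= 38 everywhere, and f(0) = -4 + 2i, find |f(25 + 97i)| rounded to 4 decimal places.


Step 1: By Liouville's theorem, a bounded entire function is constant.
Step 2: f(z) = f(0) = -4 + 2i for all z.
Step 3: |f(w)| = |-4 + 2i| = sqrt(16 + 4)
Step 4: = 4.4721

4.4721


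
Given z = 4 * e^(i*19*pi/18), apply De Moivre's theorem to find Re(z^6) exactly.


Step 1: By De Moivre's theorem, z^6 = 4^6 * e^(i*6*19*pi/18) = 4096 * (cos(19*pi/3) + i*sin(19*pi/3))
Step 2: |z|^6 = 4^6 = 4096
Step 3: Reduce the angle mod 2*pi: 19*pi/3 - 6*pi = pi/3
Step 4: cos(pi/3) = 1/2
Step 5: Re(z^6) = 4096 * 1/2 = 2048

2048


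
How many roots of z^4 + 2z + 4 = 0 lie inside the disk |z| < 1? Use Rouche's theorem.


Step 1: On |z| = 1 the three terms have sizes |z^4| = 1^4 = 1, |2z| = 2*1 = 2, |4| = 4
Step 2: The dominant term is g(z) = 4; let h(z) = z^4 + 2z so f = g + h
Step 3: On |z| = 1: |g| = 4 and |h| <= 1 + 2 = 3
Step 4: Since 4 > 3, |h| < |g| on |z| = 1, so by Rouche f has the same number of zeros as g inside |z| < 1
Step 5: g(z) = 4 is a nonzero constant with no zeros inside |z| < 1. Answer = 0

0


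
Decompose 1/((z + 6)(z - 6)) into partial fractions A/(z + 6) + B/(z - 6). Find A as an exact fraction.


Step 1: Multiply both sides by (z + 6) and set z = -6
Step 2: A = 1 / (-6 - 6)
Step 3: A = 1 / (-12)
Step 4: A = -1/12

-1/12


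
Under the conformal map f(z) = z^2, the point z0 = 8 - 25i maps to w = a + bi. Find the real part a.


Step 1: z0 = 8 - 25i
Step 2: z0^2 = 8^2 - (-25)^2 - 400i
Step 3: real part = 64 - 625 = -561

-561


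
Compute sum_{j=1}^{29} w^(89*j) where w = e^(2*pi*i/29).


Step 1: The sum sum_{j=1}^{n} w^(k*j) equals n if n | k, else 0.
Step 2: Here n = 29, k = 89
Step 3: Does n divide k? 29 | 89 -> False
Step 4: Sum = 0

0


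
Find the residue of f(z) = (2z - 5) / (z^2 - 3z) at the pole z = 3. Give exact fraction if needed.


Step 1: Q(z) = z^2 - 3z = (z - 3)(z)
Step 2: Q'(z) = 2z - 3
Step 3: Q'(3) = 3, P(3) = 1
Step 4: Res = P(3)/Q'(3) = 1/3 = 1/3

1/3


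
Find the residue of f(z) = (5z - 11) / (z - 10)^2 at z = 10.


Step 1: Pole of order 2 at z = 10
Step 2: Res = lim d/dz [(z - 10)^2 * f(z)] as z -> 10
Step 3: (z - 10)^2 * f(z) = 5z - 11
Step 4: d/dz[5z - 11] = 5

5


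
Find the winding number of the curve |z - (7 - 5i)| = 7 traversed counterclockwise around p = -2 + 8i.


Step 1: Center c = (7, -5), radius = 7
Step 2: |p - c|^2 = (-9)^2 + 13^2 = 250
Step 3: r^2 = 49
Step 4: |p-c| > r so winding number = 0

0


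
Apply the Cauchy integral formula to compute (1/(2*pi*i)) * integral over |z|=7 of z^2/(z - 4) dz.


Step 1: f(z) = z^2, a = 4 is inside |z| = 7
Step 2: By Cauchy integral formula: (1/(2pi*i)) * integral = f(a)
Step 3: f(4) = 4^2 = 16

16


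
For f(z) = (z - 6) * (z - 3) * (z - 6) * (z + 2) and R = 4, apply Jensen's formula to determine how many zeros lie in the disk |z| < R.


Jensen's formula: (1/2pi)*integral log|f(Re^it)|dt = log|f(0)| + sum_{|a_k|<R} log(R/|a_k|)
Step 1: f(0) = (-6) * (-3) * (-6) * 2 = -216
Step 2: log|f(0)| = log|6| + log|3| + log|6| + log|-2| = 5.3753
Step 3: Zeros inside |z| < 4: 3, -2
Step 4: Jensen sum = log(4/3) + log(4/2) = 0.9808
Step 5: n(R) = number of terms in the Jensen sum = count of zeros inside |z| < 4 = 2

2


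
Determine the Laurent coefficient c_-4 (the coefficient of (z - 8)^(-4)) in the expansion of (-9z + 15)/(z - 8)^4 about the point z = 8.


Step 1: Write the numerator in powers of (z - 8): -9z + 15 = -9(z - 8) + (-9*8 + 15) = -9(z - 8) - 57
Step 2: Divide by (z - 8)^4: f(z) = -57(z - 8)^(-4) - 9(z - 8)^(-3)
Step 3: This finite sum is the Laurent series of f about z = 8.
Step 4: Coefficient of (z - 8)^(-4) = -9*8 + 15 = -57

-57


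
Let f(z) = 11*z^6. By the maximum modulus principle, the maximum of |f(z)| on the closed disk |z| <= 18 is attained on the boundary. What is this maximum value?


Step 1: On |z| = 18, |f(z)| = 11 * |z|^6 = 11 * 18^6
Step 2: By maximum modulus principle, maximum is on boundary.
Step 3: Maximum = 11 * 34012224 = 374134464

374134464


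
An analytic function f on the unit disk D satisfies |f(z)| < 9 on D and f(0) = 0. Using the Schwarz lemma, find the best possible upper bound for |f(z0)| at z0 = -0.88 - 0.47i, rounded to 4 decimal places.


Step 1: g = f/9 maps D -> D with g(0) = 0, so by the Schwarz lemma |g(z)| <= |z|, i.e. |f(z)| <= 9|z|; this is sharp (f(z) = 9z).
Step 2: |z0|^2 = (-0.88)^2 + (-0.47)^2 = 0.9953
Step 3: |z0| = sqrt(0.9953) = 0.997647
Step 4: Best bound = 9 * |z0| = 9 * 0.997647 = 8.9788

8.9788


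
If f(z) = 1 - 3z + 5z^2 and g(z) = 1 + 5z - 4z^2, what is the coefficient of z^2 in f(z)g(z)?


Step 1: z^2 term in f*g comes from: (1)*(-4z^2) + (-3z)*(5z) + (5z^2)*(1)
Step 2: = -4 - 15 + 5
Step 3: = -14

-14


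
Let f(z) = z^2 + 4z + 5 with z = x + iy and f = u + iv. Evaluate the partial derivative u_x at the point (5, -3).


Step 1: f(z) = (x+iy)^2 + 4(x+iy) + 5
Step 2: u = (x^2 - y^2) + 4x + 5
Step 3: u_x = 2x + 4
Step 4: At (5, -3): u_x = 10 + 4 = 14

14


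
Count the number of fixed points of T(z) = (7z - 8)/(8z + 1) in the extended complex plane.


Step 1: Fixed points satisfy T(z) = z
Step 2: 8z^2 - 6z + 8 = 0
Step 3: Discriminant = (-6)^2 - 4*8*8 = -220
Step 4: Number of fixed points = 2

2


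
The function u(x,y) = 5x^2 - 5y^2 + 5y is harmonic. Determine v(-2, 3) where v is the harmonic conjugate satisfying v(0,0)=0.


Step 1: v_x = -u_y = 10y - 5
Step 2: v_y = u_x = 10x + 0
Step 3: v = 10xy - 5x + C
Step 4: v(0,0) = 0 => C = 0
Step 5: v(-2, 3) = -50

-50


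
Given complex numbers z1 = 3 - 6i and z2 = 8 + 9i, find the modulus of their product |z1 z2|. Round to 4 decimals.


Step 1: |z1| = sqrt(3^2 + (-6)^2) = sqrt(45)
Step 2: |z2| = sqrt(8^2 + 9^2) = sqrt(145)
Step 3: |z1*z2| = |z1|*|z2| = sqrt(45) * sqrt(145) = sqrt(45 * 145) = sqrt(6525)
Step 4: = 80.7775

80.7775


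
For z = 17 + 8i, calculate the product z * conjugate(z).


Step 1: conj(z) = 17 - 8i
Step 2: z * conj(z) = 17^2 + 8^2
Step 3: = 289 + 64 = 353

353


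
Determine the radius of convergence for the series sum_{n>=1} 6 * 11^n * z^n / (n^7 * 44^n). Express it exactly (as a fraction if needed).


Step 1: General term a_n = 6 * 11^n / (n^7 * 44^n)
Step 2: By the root test, |a_n|^(1/n) = 6^(1/n) * 11 / (n^(7/n) * 44) -> 11/44 as n -> infinity (since 6^(1/n) -> 1 and n^(7/n) -> 1)
Step 3: R = 1/lim|a_n|^(1/n) = 44/11 = 4

4


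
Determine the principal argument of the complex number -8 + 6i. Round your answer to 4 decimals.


Step 1: z = -8 + 6i
Step 2: arg(z) = atan2(6, -8)
Step 3: arg(z) = 2.4981

2.4981


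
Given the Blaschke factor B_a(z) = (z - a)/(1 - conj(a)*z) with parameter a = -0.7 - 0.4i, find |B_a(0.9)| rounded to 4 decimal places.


Step 1: Numerator z0 - a = 0.9 - (-0.7 - 0.4i) = 1.6 + 0.4i
Step 2: Denominator 1 - conj(a)*z0 = 1 - (-0.7 + 0.4i)*0.9 = 1.63 - 0.36i
Step 3: |z0 - a|^2 = 1.6^2 + 0.4^2 = 2.72; |1 - conj(a)*z0|^2 = 1.63^2 + (-0.36)^2 = 2.7865
Step 4: |B_a(0.9)| = sqrt(2.72 / 2.7865) = sqrt(0.976135)
Step 5: = 0.988

0.988


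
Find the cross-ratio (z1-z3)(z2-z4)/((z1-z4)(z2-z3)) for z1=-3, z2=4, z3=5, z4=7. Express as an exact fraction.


Step 1: (z1-z3)(z2-z4) = (-8) * (-3) = 24
Step 2: (z1-z4)(z2-z3) = (-10) * (-1) = 10
Step 3: Cross-ratio = 24/10 = 12/5

12/5


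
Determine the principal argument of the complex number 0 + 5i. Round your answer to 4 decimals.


Step 1: z = 0 + 5i
Step 2: arg(z) = atan2(5, 0)
Step 3: arg(z) = 1.5708

1.5708


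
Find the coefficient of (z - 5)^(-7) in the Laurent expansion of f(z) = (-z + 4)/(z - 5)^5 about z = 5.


Step 1: Write the numerator in powers of (z - 5): -z + 4 = -(z - 5) + (-1*5 + 4) = -(z - 5) - 1
Step 2: Divide by (z - 5)^5: f(z) = -(z - 5)^(-5) - (z - 5)^(-4)
Step 3: This finite sum is the Laurent series of f about z = 5.
Step 4: Only the powers -5 and -4 appear, so the coefficient of (z - 5)^(-7) = 0

0


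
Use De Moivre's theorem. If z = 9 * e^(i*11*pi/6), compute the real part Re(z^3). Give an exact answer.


Step 1: By De Moivre's theorem, z^3 = 9^3 * e^(i*3*11*pi/6) = 729 * (cos(11*pi/2) + i*sin(11*pi/2))
Step 2: |z|^3 = 9^3 = 729
Step 3: Reduce the angle mod 2*pi: 11*pi/2 - 4*pi = 3*pi/2
Step 4: cos(3*pi/2) = 0
Step 5: Re(z^3) = 729 * 0 = 0

0


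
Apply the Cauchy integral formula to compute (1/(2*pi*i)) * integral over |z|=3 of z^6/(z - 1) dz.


Step 1: f(z) = z^6, a = 1 is inside |z| = 3
Step 2: By Cauchy integral formula: (1/(2pi*i)) * integral = f(a)
Step 3: f(1) = 1^6 = 1

1


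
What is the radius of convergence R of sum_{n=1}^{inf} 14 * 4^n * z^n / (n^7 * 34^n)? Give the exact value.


Step 1: General term a_n = 14 * 4^n / (n^7 * 34^n)
Step 2: By the root test, |a_n|^(1/n) = 14^(1/n) * 4 / (n^(7/n) * 34) -> 4/34 as n -> infinity (since 14^(1/n) -> 1 and n^(7/n) -> 1)
Step 3: R = 1/lim|a_n|^(1/n) = 34/4 = 17/2

17/2


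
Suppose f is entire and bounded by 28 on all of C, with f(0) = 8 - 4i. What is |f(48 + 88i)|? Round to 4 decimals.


Step 1: By Liouville's theorem, a bounded entire function is constant.
Step 2: f(z) = f(0) = 8 - 4i for all z.
Step 3: |f(w)| = |8 - 4i| = sqrt(64 + 16)
Step 4: = 8.9443

8.9443


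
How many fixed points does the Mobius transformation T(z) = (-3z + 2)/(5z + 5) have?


Step 1: Fixed points satisfy T(z) = z
Step 2: 5z^2 + 8z - 2 = 0
Step 3: Discriminant = 8^2 - 4*5*(-2) = 104
Step 4: Number of fixed points = 2

2


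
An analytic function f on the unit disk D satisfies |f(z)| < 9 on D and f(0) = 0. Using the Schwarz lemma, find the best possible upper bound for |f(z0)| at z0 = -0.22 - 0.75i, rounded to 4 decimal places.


Step 1: g = f/9 maps D -> D with g(0) = 0, so by the Schwarz lemma |g(z)| <= |z|, i.e. |f(z)| <= 9|z|; this is sharp (f(z) = 9z).
Step 2: |z0|^2 = (-0.22)^2 + (-0.75)^2 = 0.6109
Step 3: |z0| = sqrt(0.6109) = 0.781601
Step 4: Best bound = 9 * |z0| = 9 * 0.781601 = 7.0344

7.0344


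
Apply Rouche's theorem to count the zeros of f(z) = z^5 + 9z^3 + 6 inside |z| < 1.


Step 1: On |z| = 1 the three terms have sizes |z^5| = 1^5 = 1, |9z^3| = 9*1^3 = 9, |6| = 6
Step 2: The dominant term is g(z) = 9z^3; let h(z) = z^5 + 6 so f = g + h
Step 3: On |z| = 1: |g| = 9 and |h| <= 1 + 6 = 7
Step 4: Since 9 > 7, |h| < |g| on |z| = 1, so by Rouche f has the same number of zeros as g inside |z| < 1
Step 5: g(z) = 9z^3 has 3 zeros (at the origin, multiplicity 3) inside |z| < 1. Answer = 3

3


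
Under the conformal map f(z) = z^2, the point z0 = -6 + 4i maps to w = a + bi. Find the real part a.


Step 1: z0 = -6 + 4i
Step 2: z0^2 = (-6)^2 - 4^2 - 48i
Step 3: real part = 36 - 16 = 20

20


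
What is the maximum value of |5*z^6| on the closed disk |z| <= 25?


Step 1: On |z| = 25, |f(z)| = 5 * |z|^6 = 5 * 25^6
Step 2: By maximum modulus principle, maximum is on boundary.
Step 3: Maximum = 5 * 244140625 = 1220703125

1220703125


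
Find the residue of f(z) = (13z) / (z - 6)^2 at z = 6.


Step 1: Pole of order 2 at z = 6
Step 2: Res = lim d/dz [(z - 6)^2 * f(z)] as z -> 6
Step 3: (z - 6)^2 * f(z) = 13z
Step 4: d/dz[13z] = 13

13


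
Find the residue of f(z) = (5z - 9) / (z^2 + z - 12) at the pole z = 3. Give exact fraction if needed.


Step 1: Q(z) = z^2 + z - 12 = (z - 3)(z + 4)
Step 2: Q'(z) = 2z + 1
Step 3: Q'(3) = 7, P(3) = 6
Step 4: Res = P(3)/Q'(3) = 6/7 = 6/7

6/7


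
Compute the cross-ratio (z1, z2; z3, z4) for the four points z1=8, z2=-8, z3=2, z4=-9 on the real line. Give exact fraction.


Step 1: (z1-z3)(z2-z4) = 6 * 1 = 6
Step 2: (z1-z4)(z2-z3) = 17 * (-10) = -170
Step 3: Cross-ratio = -6/170 = -3/85

-3/85


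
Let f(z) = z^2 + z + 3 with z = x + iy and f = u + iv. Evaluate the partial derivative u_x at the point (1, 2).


Step 1: f(z) = (x+iy)^2 + (x+iy) + 3
Step 2: u = (x^2 - y^2) + x + 3
Step 3: u_x = 2x + 1
Step 4: At (1, 2): u_x = 2 + 1 = 3

3


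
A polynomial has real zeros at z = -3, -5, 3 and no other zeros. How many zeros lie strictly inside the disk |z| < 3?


Step 1: Check each root:
  z = -3: |-3| = 3 >= 3
  z = -5: |-5| = 5 >= 3
  z = 3: |3| = 3 >= 3
Step 2: Count = 0

0


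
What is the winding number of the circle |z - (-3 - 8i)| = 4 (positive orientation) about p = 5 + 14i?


Step 1: Center c = (-3, -8), radius = 4
Step 2: |p - c|^2 = 8^2 + 22^2 = 548
Step 3: r^2 = 16
Step 4: |p-c| > r so winding number = 0

0


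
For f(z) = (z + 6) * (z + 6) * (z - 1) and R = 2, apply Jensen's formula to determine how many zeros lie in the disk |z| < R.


Jensen's formula: (1/2pi)*integral log|f(Re^it)|dt = log|f(0)| + sum_{|a_k|<R} log(R/|a_k|)
Step 1: f(0) = 6 * 6 * (-1) = -36
Step 2: log|f(0)| = log|-6| + log|-6| + log|1| = 3.5835
Step 3: Zeros inside |z| < 2: 1
Step 4: Jensen sum = log(2/1) = 0.6931
Step 5: n(R) = number of terms in the Jensen sum = count of zeros inside |z| < 2 = 1

1


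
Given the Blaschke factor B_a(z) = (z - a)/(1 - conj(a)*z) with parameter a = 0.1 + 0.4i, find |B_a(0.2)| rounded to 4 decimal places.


Step 1: Numerator z0 - a = 0.2 - (0.1 + 0.4i) = 0.1 - 0.4i
Step 2: Denominator 1 - conj(a)*z0 = 1 - (0.1 - 0.4i)*0.2 = 0.98 + 0.08i
Step 3: |z0 - a|^2 = 0.1^2 + (-0.4)^2 = 0.17; |1 - conj(a)*z0|^2 = 0.98^2 + 0.08^2 = 0.9668
Step 4: |B_a(0.2)| = sqrt(0.17 / 0.9668) = sqrt(0.175838)
Step 5: = 0.4193

0.4193


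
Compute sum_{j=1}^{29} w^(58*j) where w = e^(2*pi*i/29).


Step 1: The sum sum_{j=1}^{n} w^(k*j) equals n if n | k, else 0.
Step 2: Here n = 29, k = 58
Step 3: Does n divide k? 29 | 58 -> True
Step 4: Sum = 29

29


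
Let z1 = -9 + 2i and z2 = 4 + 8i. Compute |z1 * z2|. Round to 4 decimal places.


Step 1: |z1| = sqrt((-9)^2 + 2^2) = sqrt(85)
Step 2: |z2| = sqrt(4^2 + 8^2) = sqrt(80)
Step 3: |z1*z2| = |z1|*|z2| = sqrt(85) * sqrt(80) = sqrt(85 * 80) = sqrt(6800)
Step 4: = 82.4621

82.4621


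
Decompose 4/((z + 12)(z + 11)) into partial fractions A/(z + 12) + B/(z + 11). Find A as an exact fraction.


Step 1: Multiply both sides by (z + 12) and set z = -12
Step 2: A = 4 / (-12 + 11)
Step 3: A = 4 / (-1)
Step 4: A = -4

-4


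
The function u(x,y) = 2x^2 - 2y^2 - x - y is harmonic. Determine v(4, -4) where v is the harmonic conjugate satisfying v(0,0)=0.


Step 1: v_x = -u_y = 4y + 1
Step 2: v_y = u_x = 4x - 1
Step 3: v = 4xy + x - y + C
Step 4: v(0,0) = 0 => C = 0
Step 5: v(4, -4) = -56

-56


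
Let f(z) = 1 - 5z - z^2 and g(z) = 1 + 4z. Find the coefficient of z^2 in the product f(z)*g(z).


Step 1: z^2 term in f*g comes from: (1)*(0) + (-5z)*(4z) + (-z^2)*(1)
Step 2: = 0 - 20 - 1
Step 3: = -21

-21


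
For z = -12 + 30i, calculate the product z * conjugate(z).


Step 1: conj(z) = -12 - 30i
Step 2: z * conj(z) = (-12)^2 + 30^2
Step 3: = 144 + 900 = 1044

1044


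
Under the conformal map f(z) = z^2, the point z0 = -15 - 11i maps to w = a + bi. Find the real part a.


Step 1: z0 = -15 - 11i
Step 2: z0^2 = (-15)^2 - (-11)^2 + 330i
Step 3: real part = 225 - 121 = 104

104


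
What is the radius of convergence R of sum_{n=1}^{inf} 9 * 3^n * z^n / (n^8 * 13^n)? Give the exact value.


Step 1: General term a_n = 9 * 3^n / (n^8 * 13^n)
Step 2: By the root test, |a_n|^(1/n) = 9^(1/n) * 3 / (n^(8/n) * 13) -> 3/13 as n -> infinity (since 9^(1/n) -> 1 and n^(8/n) -> 1)
Step 3: R = 1/lim|a_n|^(1/n) = 13/3

13/3


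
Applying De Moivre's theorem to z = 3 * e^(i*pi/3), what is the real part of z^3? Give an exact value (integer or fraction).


Step 1: By De Moivre's theorem, z^3 = 3^3 * e^(i*3*pi/3) = 27 * (cos(pi) + i*sin(pi))
Step 2: |z|^3 = 3^3 = 27
Step 3: The angle pi already lies in [0, 2*pi)
Step 4: cos(pi) = -1
Step 5: Re(z^3) = 27 * (-1) = -27

-27


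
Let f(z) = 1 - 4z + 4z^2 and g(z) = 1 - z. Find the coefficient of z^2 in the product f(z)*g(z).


Step 1: z^2 term in f*g comes from: (1)*(0) + (-4z)*(-z) + (4z^2)*(1)
Step 2: = 0 + 4 + 4
Step 3: = 8

8


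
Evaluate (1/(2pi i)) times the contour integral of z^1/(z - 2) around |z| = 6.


Step 1: f(z) = z^1, a = 2 is inside |z| = 6
Step 2: By Cauchy integral formula: (1/(2pi*i)) * integral = f(a)
Step 3: f(2) = 2^1 = 2

2


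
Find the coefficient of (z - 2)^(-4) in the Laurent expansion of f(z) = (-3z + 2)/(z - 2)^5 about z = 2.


Step 1: Write the numerator in powers of (z - 2): -3z + 2 = -3(z - 2) + (-3*2 + 2) = -3(z - 2) - 4
Step 2: Divide by (z - 2)^5: f(z) = -4(z - 2)^(-5) - 3(z - 2)^(-4)
Step 3: This finite sum is the Laurent series of f about z = 2.
Step 4: Coefficient of (z - 2)^(-4) = coefficient of (z - 2) in the re-centred numerator = -3

-3


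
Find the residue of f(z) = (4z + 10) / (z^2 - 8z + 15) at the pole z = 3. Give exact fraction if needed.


Step 1: Q(z) = z^2 - 8z + 15 = (z - 3)(z - 5)
Step 2: Q'(z) = 2z - 8
Step 3: Q'(3) = -2, P(3) = 22
Step 4: Res = P(3)/Q'(3) = 22/(-2) = -11

-11


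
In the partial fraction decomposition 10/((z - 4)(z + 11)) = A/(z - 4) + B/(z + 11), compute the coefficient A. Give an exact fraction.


Step 1: Multiply both sides by (z - 4) and set z = 4
Step 2: A = 10 / (4 + 11)
Step 3: A = 10 / 15
Step 4: A = 2/3

2/3


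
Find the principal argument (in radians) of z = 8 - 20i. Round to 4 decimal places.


Step 1: z = 8 - 20i
Step 2: arg(z) = atan2(-20, 8)
Step 3: arg(z) = -1.1903

-1.1903


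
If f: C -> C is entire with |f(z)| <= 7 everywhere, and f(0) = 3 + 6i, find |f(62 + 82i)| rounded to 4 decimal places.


Step 1: By Liouville's theorem, a bounded entire function is constant.
Step 2: f(z) = f(0) = 3 + 6i for all z.
Step 3: |f(w)| = |3 + 6i| = sqrt(9 + 36)
Step 4: = 6.7082

6.7082


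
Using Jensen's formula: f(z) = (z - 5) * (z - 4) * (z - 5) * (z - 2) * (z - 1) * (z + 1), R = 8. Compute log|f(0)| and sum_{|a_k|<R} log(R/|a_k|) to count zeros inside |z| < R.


Jensen's formula: (1/2pi)*integral log|f(Re^it)|dt = log|f(0)| + sum_{|a_k|<R} log(R/|a_k|)
Step 1: f(0) = (-5) * (-4) * (-5) * (-2) * (-1) * 1 = -200
Step 2: log|f(0)| = log|5| + log|4| + log|5| + log|2| + log|1| + log|-1| = 5.2983
Step 3: Zeros inside |z| < 8: 5, 4, 5, 2, 1, -1
Step 4: Jensen sum = log(8/5) + log(8/4) + log(8/5) + log(8/2) + log(8/1) + log(8/1) = 7.1783
Step 5: n(R) = number of terms in the Jensen sum = count of zeros inside |z| < 8 = 6

6


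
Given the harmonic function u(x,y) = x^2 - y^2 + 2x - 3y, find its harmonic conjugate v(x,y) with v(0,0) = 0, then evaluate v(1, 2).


Step 1: v_x = -u_y = 2y + 3
Step 2: v_y = u_x = 2x + 2
Step 3: v = 2xy + 3x + 2y + C
Step 4: v(0,0) = 0 => C = 0
Step 5: v(1, 2) = 11

11


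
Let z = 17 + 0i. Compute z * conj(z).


Step 1: conj(z) = 17 - 0i
Step 2: z * conj(z) = 17^2 + 0^2
Step 3: = 289 + 0 = 289

289


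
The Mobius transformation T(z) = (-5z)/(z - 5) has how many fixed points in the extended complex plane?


Step 1: Fixed points satisfy T(z) = z
Step 2: z^2 = 0
Step 3: Discriminant = 0^2 - 4*1*0 = 0
Step 4: Number of fixed points = 1

1


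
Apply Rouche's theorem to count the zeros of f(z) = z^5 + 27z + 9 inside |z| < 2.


Step 1: On |z| = 2 the three terms have sizes |z^5| = 2^5 = 32, |27z| = 27*2 = 54, |9| = 9
Step 2: The dominant term is g(z) = 27z; let h(z) = z^5 + 9 so f = g + h
Step 3: On |z| = 2: |g| = 54 and |h| <= 32 + 9 = 41
Step 4: Since 54 > 41, |h| < |g| on |z| = 2, so by Rouche f has the same number of zeros as g inside |z| < 2
Step 5: g(z) = 27z has 1 zero (at the origin, multiplicity 1) inside |z| < 2. Answer = 1

1


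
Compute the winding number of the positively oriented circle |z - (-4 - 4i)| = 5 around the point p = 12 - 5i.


Step 1: Center c = (-4, -4), radius = 5
Step 2: |p - c|^2 = 16^2 + (-1)^2 = 257
Step 3: r^2 = 25
Step 4: |p-c| > r so winding number = 0

0


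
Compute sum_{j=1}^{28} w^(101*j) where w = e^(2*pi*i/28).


Step 1: The sum sum_{j=1}^{n} w^(k*j) equals n if n | k, else 0.
Step 2: Here n = 28, k = 101
Step 3: Does n divide k? 28 | 101 -> False
Step 4: Sum = 0

0


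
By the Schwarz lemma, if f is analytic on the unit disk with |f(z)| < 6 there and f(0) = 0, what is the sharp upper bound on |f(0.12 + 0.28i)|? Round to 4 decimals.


Step 1: g = f/6 maps D -> D with g(0) = 0, so by the Schwarz lemma |g(z)| <= |z|, i.e. |f(z)| <= 6|z|; this is sharp (f(z) = 6z).
Step 2: |z0|^2 = 0.12^2 + 0.28^2 = 0.0928
Step 3: |z0| = sqrt(0.0928) = 0.304631
Step 4: Best bound = 6 * |z0| = 6 * 0.304631 = 1.8278

1.8278


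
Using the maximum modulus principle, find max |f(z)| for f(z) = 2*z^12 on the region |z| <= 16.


Step 1: On |z| = 16, |f(z)| = 2 * |z|^12 = 2 * 16^12
Step 2: By maximum modulus principle, maximum is on boundary.
Step 3: Maximum = 2 * 281474976710656 = 562949953421312

562949953421312


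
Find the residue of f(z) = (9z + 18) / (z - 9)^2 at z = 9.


Step 1: Pole of order 2 at z = 9
Step 2: Res = lim d/dz [(z - 9)^2 * f(z)] as z -> 9
Step 3: (z - 9)^2 * f(z) = 9z + 18
Step 4: d/dz[9z + 18] = 9

9


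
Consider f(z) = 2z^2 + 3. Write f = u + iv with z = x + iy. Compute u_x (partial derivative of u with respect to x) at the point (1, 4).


Step 1: f(z) = 2(x+iy)^2 + 3
Step 2: u = 2(x^2 - y^2) + 3
Step 3: u_x = 4x + 0
Step 4: At (1, 4): u_x = 4 + 0 = 4

4


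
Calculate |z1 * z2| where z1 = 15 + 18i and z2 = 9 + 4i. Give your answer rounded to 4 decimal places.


Step 1: |z1| = sqrt(15^2 + 18^2) = sqrt(549)
Step 2: |z2| = sqrt(9^2 + 4^2) = sqrt(97)
Step 3: |z1*z2| = |z1|*|z2| = sqrt(549) * sqrt(97) = sqrt(549 * 97) = sqrt(53253)
Step 4: = 230.7661

230.7661


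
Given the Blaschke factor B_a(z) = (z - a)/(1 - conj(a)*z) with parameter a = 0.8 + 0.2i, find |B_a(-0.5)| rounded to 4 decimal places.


Step 1: Numerator z0 - a = -0.5 - (0.8 + 0.2i) = -1.3 - 0.2i
Step 2: Denominator 1 - conj(a)*z0 = 1 - (0.8 - 0.2i)*(-0.5) = 1.4 - 0.1i
Step 3: |z0 - a|^2 = (-1.3)^2 + (-0.2)^2 = 1.73; |1 - conj(a)*z0|^2 = 1.4^2 + (-0.1)^2 = 1.97
Step 4: |B_a(-0.5)| = sqrt(1.73 / 1.97) = sqrt(0.878173)
Step 5: = 0.9371

0.9371


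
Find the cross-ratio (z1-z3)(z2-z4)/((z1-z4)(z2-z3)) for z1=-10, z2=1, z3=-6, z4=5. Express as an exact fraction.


Step 1: (z1-z3)(z2-z4) = (-4) * (-4) = 16
Step 2: (z1-z4)(z2-z3) = (-15) * 7 = -105
Step 3: Cross-ratio = -16/105 = -16/105

-16/105


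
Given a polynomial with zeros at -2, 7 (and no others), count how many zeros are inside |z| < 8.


Step 1: Check each root:
  z = -2: |-2| = 2 < 8
  z = 7: |7| = 7 < 8
Step 2: Count = 2

2


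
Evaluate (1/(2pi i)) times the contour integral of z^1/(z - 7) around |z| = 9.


Step 1: f(z) = z^1, a = 7 is inside |z| = 9
Step 2: By Cauchy integral formula: (1/(2pi*i)) * integral = f(a)
Step 3: f(7) = 7^1 = 7

7


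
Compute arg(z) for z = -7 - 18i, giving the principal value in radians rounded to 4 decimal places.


Step 1: z = -7 - 18i
Step 2: arg(z) = atan2(-18, -7)
Step 3: arg(z) = -1.9417

-1.9417


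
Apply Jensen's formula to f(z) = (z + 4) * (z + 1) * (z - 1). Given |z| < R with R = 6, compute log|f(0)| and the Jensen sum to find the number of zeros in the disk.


Jensen's formula: (1/2pi)*integral log|f(Re^it)|dt = log|f(0)| + sum_{|a_k|<R} log(R/|a_k|)
Step 1: f(0) = 4 * 1 * (-1) = -4
Step 2: log|f(0)| = log|-4| + log|-1| + log|1| = 1.3863
Step 3: Zeros inside |z| < 6: -4, -1, 1
Step 4: Jensen sum = log(6/4) + log(6/1) + log(6/1) = 3.989
Step 5: n(R) = number of terms in the Jensen sum = count of zeros inside |z| < 6 = 3

3


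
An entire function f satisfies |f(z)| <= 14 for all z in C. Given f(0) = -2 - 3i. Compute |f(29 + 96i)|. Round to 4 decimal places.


Step 1: By Liouville's theorem, a bounded entire function is constant.
Step 2: f(z) = f(0) = -2 - 3i for all z.
Step 3: |f(w)| = |-2 - 3i| = sqrt(4 + 9)
Step 4: = 3.6056

3.6056


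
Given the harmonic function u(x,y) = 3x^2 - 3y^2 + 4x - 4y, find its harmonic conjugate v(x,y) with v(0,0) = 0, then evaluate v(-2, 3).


Step 1: v_x = -u_y = 6y + 4
Step 2: v_y = u_x = 6x + 4
Step 3: v = 6xy + 4x + 4y + C
Step 4: v(0,0) = 0 => C = 0
Step 5: v(-2, 3) = -32

-32


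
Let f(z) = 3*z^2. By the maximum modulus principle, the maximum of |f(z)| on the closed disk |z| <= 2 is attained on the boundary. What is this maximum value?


Step 1: On |z| = 2, |f(z)| = 3 * |z|^2 = 3 * 2^2
Step 2: By maximum modulus principle, maximum is on boundary.
Step 3: Maximum = 3 * 4 = 12

12


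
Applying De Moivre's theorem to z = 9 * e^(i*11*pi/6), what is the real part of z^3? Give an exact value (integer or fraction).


Step 1: By De Moivre's theorem, z^3 = 9^3 * e^(i*3*11*pi/6) = 729 * (cos(11*pi/2) + i*sin(11*pi/2))
Step 2: |z|^3 = 9^3 = 729
Step 3: Reduce the angle mod 2*pi: 11*pi/2 - 4*pi = 3*pi/2
Step 4: cos(3*pi/2) = 0
Step 5: Re(z^3) = 729 * 0 = 0

0


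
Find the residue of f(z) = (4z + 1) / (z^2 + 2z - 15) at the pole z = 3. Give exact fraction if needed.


Step 1: Q(z) = z^2 + 2z - 15 = (z - 3)(z + 5)
Step 2: Q'(z) = 2z + 2
Step 3: Q'(3) = 8, P(3) = 13
Step 4: Res = P(3)/Q'(3) = 13/8 = 13/8

13/8


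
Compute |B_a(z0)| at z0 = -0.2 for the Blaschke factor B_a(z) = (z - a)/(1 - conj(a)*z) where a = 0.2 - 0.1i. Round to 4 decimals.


Step 1: Numerator z0 - a = -0.2 - (0.2 - 0.1i) = -0.4 + 0.1i
Step 2: Denominator 1 - conj(a)*z0 = 1 - (0.2 + 0.1i)*(-0.2) = 1.04 + 0.02i
Step 3: |z0 - a|^2 = (-0.4)^2 + 0.1^2 = 0.17; |1 - conj(a)*z0|^2 = 1.04^2 + 0.02^2 = 1.082
Step 4: |B_a(-0.2)| = sqrt(0.17 / 1.082) = sqrt(0.157116)
Step 5: = 0.3964

0.3964


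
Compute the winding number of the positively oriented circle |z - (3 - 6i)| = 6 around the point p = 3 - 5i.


Step 1: Center c = (3, -6), radius = 6
Step 2: |p - c|^2 = 0^2 + 1^2 = 1
Step 3: r^2 = 36
Step 4: |p-c| < r so winding number = 1

1


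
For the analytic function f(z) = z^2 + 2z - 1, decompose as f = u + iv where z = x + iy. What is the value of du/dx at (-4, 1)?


Step 1: f(z) = (x+iy)^2 + 2(x+iy) - 1
Step 2: u = (x^2 - y^2) + 2x - 1
Step 3: u_x = 2x + 2
Step 4: At (-4, 1): u_x = -8 + 2 = -6

-6


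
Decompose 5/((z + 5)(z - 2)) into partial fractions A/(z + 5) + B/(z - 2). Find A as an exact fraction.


Step 1: Multiply both sides by (z + 5) and set z = -5
Step 2: A = 5 / (-5 - 2)
Step 3: A = 5 / (-7)
Step 4: A = -5/7

-5/7


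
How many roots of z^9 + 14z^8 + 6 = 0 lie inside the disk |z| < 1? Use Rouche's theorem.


Step 1: On |z| = 1 the three terms have sizes |z^9| = 1^9 = 1, |14z^8| = 14*1^8 = 14, |6| = 6
Step 2: The dominant term is g(z) = 14z^8; let h(z) = z^9 + 6 so f = g + h
Step 3: On |z| = 1: |g| = 14 and |h| <= 1 + 6 = 7
Step 4: Since 14 > 7, |h| < |g| on |z| = 1, so by Rouche f has the same number of zeros as g inside |z| < 1
Step 5: g(z) = 14z^8 has 8 zeros (at the origin, multiplicity 8) inside |z| < 1. Answer = 8

8


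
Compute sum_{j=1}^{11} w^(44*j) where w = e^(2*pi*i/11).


Step 1: The sum sum_{j=1}^{n} w^(k*j) equals n if n | k, else 0.
Step 2: Here n = 11, k = 44
Step 3: Does n divide k? 11 | 44 -> True
Step 4: Sum = 11

11


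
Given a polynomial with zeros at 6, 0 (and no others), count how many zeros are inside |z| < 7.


Step 1: Check each root:
  z = 6: |6| = 6 < 7
  z = 0: |0| = 0 < 7
Step 2: Count = 2

2


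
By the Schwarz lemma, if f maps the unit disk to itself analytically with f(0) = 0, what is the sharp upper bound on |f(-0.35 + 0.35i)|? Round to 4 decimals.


Step 1: Schwarz lemma: if f: D -> D is analytic with f(0) = 0, then |f(z)| <= |z| for all z in D, and this is sharp (f(z) = z).
Step 2: |z0|^2 = (-0.35)^2 + 0.35^2 = 0.245
Step 3: |z0| = sqrt(0.245) = 0.494975
Step 4: Best bound = |z0| = 0.495

0.495


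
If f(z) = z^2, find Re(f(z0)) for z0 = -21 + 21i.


Step 1: z0 = -21 + 21i
Step 2: z0^2 = (-21)^2 - 21^2 - 882i
Step 3: real part = 441 - 441 = 0

0


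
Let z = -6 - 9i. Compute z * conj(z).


Step 1: conj(z) = -6 + 9i
Step 2: z * conj(z) = (-6)^2 + (-9)^2
Step 3: = 36 + 81 = 117

117


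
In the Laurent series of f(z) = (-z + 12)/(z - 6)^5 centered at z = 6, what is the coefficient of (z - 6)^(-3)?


Step 1: Write the numerator in powers of (z - 6): -z + 12 = -(z - 6) + (-1*6 + 12) = -(z - 6) + 6
Step 2: Divide by (z - 6)^5: f(z) = 6(z - 6)^(-5) - (z - 6)^(-4)
Step 3: This finite sum is the Laurent series of f about z = 6.
Step 4: Only the powers -5 and -4 appear, so the coefficient of (z - 6)^(-3) = 0

0


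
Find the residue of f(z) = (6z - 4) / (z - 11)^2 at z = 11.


Step 1: Pole of order 2 at z = 11
Step 2: Res = lim d/dz [(z - 11)^2 * f(z)] as z -> 11
Step 3: (z - 11)^2 * f(z) = 6z - 4
Step 4: d/dz[6z - 4] = 6

6


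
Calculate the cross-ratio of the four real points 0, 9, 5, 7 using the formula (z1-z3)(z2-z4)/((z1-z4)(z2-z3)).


Step 1: (z1-z3)(z2-z4) = (-5) * 2 = -10
Step 2: (z1-z4)(z2-z3) = (-7) * 4 = -28
Step 3: Cross-ratio = 10/28 = 5/14

5/14


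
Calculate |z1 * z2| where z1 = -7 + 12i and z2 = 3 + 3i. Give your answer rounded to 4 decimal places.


Step 1: |z1| = sqrt((-7)^2 + 12^2) = sqrt(193)
Step 2: |z2| = sqrt(3^2 + 3^2) = sqrt(18)
Step 3: |z1*z2| = |z1|*|z2| = sqrt(193) * sqrt(18) = sqrt(193 * 18) = sqrt(3474)
Step 4: = 58.9406

58.9406


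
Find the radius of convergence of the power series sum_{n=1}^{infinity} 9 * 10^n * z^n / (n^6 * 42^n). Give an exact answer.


Step 1: General term a_n = 9 * 10^n / (n^6 * 42^n)
Step 2: By the root test, |a_n|^(1/n) = 9^(1/n) * 10 / (n^(6/n) * 42) -> 10/42 as n -> infinity (since 9^(1/n) -> 1 and n^(6/n) -> 1)
Step 3: R = 1/lim|a_n|^(1/n) = 42/10 = 21/5

21/5


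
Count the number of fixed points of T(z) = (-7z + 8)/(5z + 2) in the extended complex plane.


Step 1: Fixed points satisfy T(z) = z
Step 2: 5z^2 + 9z - 8 = 0
Step 3: Discriminant = 9^2 - 4*5*(-8) = 241
Step 4: Number of fixed points = 2

2


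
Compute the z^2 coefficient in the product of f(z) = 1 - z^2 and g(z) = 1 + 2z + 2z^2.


Step 1: z^2 term in f*g comes from: (1)*(2z^2) + (0)*(2z) + (-z^2)*(1)
Step 2: = 2 + 0 - 1
Step 3: = 1

1


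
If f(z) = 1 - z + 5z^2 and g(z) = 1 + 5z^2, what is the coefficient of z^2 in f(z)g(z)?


Step 1: z^2 term in f*g comes from: (1)*(5z^2) + (-z)*(0) + (5z^2)*(1)
Step 2: = 5 + 0 + 5
Step 3: = 10

10


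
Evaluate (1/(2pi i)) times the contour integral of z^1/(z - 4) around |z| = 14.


Step 1: f(z) = z^1, a = 4 is inside |z| = 14
Step 2: By Cauchy integral formula: (1/(2pi*i)) * integral = f(a)
Step 3: f(4) = 4^1 = 4

4


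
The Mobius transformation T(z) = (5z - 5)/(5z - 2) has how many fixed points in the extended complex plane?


Step 1: Fixed points satisfy T(z) = z
Step 2: 5z^2 - 7z + 5 = 0
Step 3: Discriminant = (-7)^2 - 4*5*5 = -51
Step 4: Number of fixed points = 2

2


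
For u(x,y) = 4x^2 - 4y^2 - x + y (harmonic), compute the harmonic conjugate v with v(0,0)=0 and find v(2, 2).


Step 1: v_x = -u_y = 8y - 1
Step 2: v_y = u_x = 8x - 1
Step 3: v = 8xy - x - y + C
Step 4: v(0,0) = 0 => C = 0
Step 5: v(2, 2) = 28

28


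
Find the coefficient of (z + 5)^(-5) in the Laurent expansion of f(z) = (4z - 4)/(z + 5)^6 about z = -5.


Step 1: Write the numerator in powers of (z + 5): 4z - 4 = 4(z + 5) + (4*(-5) - 4) = 4(z + 5) - 24
Step 2: Divide by (z + 5)^6: f(z) = -24(z + 5)^(-6) + 4(z + 5)^(-5)
Step 3: This finite sum is the Laurent series of f about z = -5.
Step 4: Coefficient of (z + 5)^(-5) = coefficient of (z + 5) in the re-centred numerator = 4

4


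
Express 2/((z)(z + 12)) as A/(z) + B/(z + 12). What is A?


Step 1: Multiply both sides by (z) and set z = 0
Step 2: A = 2 / (0 + 12)
Step 3: A = 2 / 12
Step 4: A = 1/6

1/6


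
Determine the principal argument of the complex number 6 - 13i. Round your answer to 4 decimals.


Step 1: z = 6 - 13i
Step 2: arg(z) = atan2(-13, 6)
Step 3: arg(z) = -1.1384

-1.1384
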